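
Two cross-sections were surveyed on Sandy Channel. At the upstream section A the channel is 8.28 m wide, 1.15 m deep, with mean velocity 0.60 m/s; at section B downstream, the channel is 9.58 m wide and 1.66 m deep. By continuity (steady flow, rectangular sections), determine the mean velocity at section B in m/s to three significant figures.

0.359 m/s

Q = A₁V₁ = (8.28×1.15) × 0.60 = 5.713 m³/s
A₂ = 9.58 × 1.66 = 15.90 m²
V₂ = Q/A₂ = 5.713/15.90 = 0.3593 m/s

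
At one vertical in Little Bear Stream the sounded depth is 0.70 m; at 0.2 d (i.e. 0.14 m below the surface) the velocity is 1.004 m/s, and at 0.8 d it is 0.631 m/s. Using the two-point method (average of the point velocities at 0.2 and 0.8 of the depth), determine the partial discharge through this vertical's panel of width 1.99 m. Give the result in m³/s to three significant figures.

1.14 m³/s

v̄ = (1.004 + 0.631) / 2 = 0.8175 m/s
q = v̄ × d × w = 0.8175 × 0.70 × 1.99 = 1.139 m³/s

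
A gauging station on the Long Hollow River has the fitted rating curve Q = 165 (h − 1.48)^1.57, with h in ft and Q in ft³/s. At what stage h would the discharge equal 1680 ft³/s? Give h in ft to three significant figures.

h − h₀ = (Q/C)^(1/b) = (1680/165)^(1/1.57) = 4.385 ft
h = 1.48 + 4.385 = 5.865 ft

5.86 ft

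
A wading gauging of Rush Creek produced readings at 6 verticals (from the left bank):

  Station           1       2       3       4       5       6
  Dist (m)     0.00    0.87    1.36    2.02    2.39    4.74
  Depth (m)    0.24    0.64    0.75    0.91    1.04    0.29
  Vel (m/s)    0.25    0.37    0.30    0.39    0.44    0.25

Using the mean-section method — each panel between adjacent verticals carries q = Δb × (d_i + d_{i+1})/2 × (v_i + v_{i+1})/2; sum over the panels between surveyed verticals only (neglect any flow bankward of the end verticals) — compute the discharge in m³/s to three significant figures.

Panel 1-2: Δb = 0.87 m, d̄ = (0.24+0.64)/2 = 0.44, v̄ = (0.25+0.37)/2 = 0.31 → q = 0.87×0.44×0.31 = 0.1187 m³/s
Panel 2-3: Δb = 0.49 m, d̄ = (0.64+0.75)/2 = 0.695, v̄ = (0.37+0.30)/2 = 0.335 → q = 0.49×0.695×0.335 = 0.1141 m³/s
Panel 3-4: Δb = 0.66 m, d̄ = (0.75+0.91)/2 = 0.83, v̄ = (0.30+0.39)/2 = 0.345 → q = 0.66×0.83×0.345 = 0.1890 m³/s
Panel 4-5: Δb = 0.37 m, d̄ = (0.91+1.04)/2 = 0.975, v̄ = (0.39+0.44)/2 = 0.415 → q = 0.37×0.975×0.415 = 0.1497 m³/s
Panel 5-6: Δb = 2.35 m, d̄ = (1.04+0.29)/2 = 0.665, v̄ = (0.44+0.25)/2 = 0.345 → q = 2.35×0.665×0.345 = 0.5391 m³/s
Q = Σ q = 1.111 m³/s

1.11 m³/s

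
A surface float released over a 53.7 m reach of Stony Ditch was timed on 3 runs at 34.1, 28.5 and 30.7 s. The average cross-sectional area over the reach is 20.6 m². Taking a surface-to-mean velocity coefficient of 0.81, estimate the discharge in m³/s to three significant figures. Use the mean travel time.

t̄ = (34.1 + 28.5 + 30.7) / 3 = 31.1 s
v_surface = L / t̄ = 53.7 / 31.1 = 1.727 m/s
v_mean = 0.81 × 1.727 = 1.399 m/s
Q = A × v_mean = 20.6 × 1.399 = 28.81 m³/s

28.8 m³/s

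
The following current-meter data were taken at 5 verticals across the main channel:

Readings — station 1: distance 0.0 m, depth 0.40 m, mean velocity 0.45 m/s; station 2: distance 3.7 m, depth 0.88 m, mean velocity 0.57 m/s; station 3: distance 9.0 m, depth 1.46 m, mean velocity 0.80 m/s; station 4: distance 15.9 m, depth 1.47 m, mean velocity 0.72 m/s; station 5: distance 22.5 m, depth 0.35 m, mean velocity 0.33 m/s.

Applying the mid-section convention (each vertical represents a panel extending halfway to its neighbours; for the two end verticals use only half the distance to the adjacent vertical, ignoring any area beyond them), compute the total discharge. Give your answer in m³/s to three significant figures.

17.2 m³/s

w_1 = (3.7 − 0.0)/2 = 1.85 m; q_1 = 0.45 × 0.40 × 1.85 = 0.3330 m³/s
w_2 = (9.0 − 0.0)/2 = 4.5 m; q_2 = 0.57 × 0.88 × 4.5 = 2.257 m³/s
w_3 = (15.9 − 3.7)/2 = 6.1 m; q_3 = 0.80 × 1.46 × 6.1 = 7.125 m³/s
w_4 = (22.5 − 9.0)/2 = 6.75 m; q_4 = 0.72 × 1.47 × 6.75 = 7.144 m³/s
w_5 = (22.5 − 15.9)/2 = 3.3 m; q_5 = 0.33 × 0.35 × 3.3 = 0.3812 m³/s
Q = Σ qᵢ = 17.24 m³/s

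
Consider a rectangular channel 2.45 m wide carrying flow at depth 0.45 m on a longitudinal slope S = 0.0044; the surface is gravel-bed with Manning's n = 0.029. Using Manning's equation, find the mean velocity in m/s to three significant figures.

1.09 m/s

A = b·y = 2.45 × 0.45 = 1.103 m²
P = b + 2y = 2.45 + 2×0.45 = 3.350 m
R = A/P = 1.103/3.350 = 0.3291 m
Q = (1/n)·A·R^(2/3)·S^(1/2) = (1/0.029) × 1.103 × 0.3291^(2/3) × 0.0044^(1/2) = 1.202 m³/s
V = Q/A = 1.202/1.103 = 1.090 m/s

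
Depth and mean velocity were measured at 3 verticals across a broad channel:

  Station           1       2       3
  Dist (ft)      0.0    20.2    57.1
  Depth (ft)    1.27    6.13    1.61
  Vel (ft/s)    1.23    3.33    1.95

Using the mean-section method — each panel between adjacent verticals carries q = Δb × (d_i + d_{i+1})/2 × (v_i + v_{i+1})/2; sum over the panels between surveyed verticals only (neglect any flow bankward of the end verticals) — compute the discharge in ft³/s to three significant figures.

Panel 1-2: Δb = 20.2 ft, d̄ = (1.27+6.13)/2 = 3.7, v̄ = (1.23+3.33)/2 = 2.28 → q = 20.2×3.7×2.28 = 170.4 ft³/s
Panel 2-3: Δb = 36.9 ft, d̄ = (6.13+1.61)/2 = 3.87, v̄ = (3.33+1.95)/2 = 2.64 → q = 36.9×3.87×2.64 = 377.0 ft³/s
Q = Σ q = 547.4 ft³/s

547 ft³/s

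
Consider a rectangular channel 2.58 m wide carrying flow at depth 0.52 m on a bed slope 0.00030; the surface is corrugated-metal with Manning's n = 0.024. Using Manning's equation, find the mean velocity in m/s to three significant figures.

A = b·y = 2.58 × 0.52 = 1.342 m²
P = b + 2y = 2.58 + 2×0.52 = 3.620 m
R = A/P = 1.342/3.620 = 0.3706 m
Q = (1/n)·A·R^(2/3)·S^(1/2) = (1/0.024) × 1.342 × 0.3706^(2/3) × 0.00030^(1/2) = 0.4996 m³/s
V = Q/A = 0.4996/1.342 = 0.3724 m/s

0.372 m/s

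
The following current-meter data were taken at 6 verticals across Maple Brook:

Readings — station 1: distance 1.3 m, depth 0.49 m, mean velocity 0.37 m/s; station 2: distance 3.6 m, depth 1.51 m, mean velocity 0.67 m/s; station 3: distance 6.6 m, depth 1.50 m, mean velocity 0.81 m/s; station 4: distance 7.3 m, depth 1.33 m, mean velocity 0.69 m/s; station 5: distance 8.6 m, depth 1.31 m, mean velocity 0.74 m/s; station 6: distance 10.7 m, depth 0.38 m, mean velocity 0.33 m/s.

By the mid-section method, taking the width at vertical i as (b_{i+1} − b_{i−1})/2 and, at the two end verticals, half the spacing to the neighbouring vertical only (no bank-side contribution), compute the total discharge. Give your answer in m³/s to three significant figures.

7.83 m³/s

w_1 = (3.6 − 1.3)/2 = 1.15 m; q_1 = 0.37 × 0.49 × 1.15 = 0.2085 m³/s
w_2 = (6.6 − 1.3)/2 = 2.65 m; q_2 = 0.67 × 1.51 × 2.65 = 2.681 m³/s
w_3 = (7.3 − 3.6)/2 = 1.85 m; q_3 = 0.81 × 1.50 × 1.85 = 2.248 m³/s
w_4 = (8.6 − 6.6)/2 = 1 m; q_4 = 0.69 × 1.33 × 1 = 0.9177 m³/s
w_5 = (10.7 − 7.3)/2 = 1.7 m; q_5 = 0.74 × 1.31 × 1.7 = 1.648 m³/s
w_6 = (10.7 − 8.6)/2 = 1.05 m; q_6 = 0.33 × 0.38 × 1.05 = 0.1317 m³/s
Q = Σ qᵢ = 7.835 m³/s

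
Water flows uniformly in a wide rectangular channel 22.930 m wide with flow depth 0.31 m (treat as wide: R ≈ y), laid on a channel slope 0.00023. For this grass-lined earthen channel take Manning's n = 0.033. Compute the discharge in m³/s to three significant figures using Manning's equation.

A = b·y = 22.930 × 0.31 = 7.108 m²
Wide channel: R ≈ y = 0.31 m
Q = (1/n)·A·R^(2/3)·S^(1/2) = (1/0.033) × 7.108 × 0.3100^(2/3) × 0.00023^(1/2) = 1.496 m³/s

1.50 m³/s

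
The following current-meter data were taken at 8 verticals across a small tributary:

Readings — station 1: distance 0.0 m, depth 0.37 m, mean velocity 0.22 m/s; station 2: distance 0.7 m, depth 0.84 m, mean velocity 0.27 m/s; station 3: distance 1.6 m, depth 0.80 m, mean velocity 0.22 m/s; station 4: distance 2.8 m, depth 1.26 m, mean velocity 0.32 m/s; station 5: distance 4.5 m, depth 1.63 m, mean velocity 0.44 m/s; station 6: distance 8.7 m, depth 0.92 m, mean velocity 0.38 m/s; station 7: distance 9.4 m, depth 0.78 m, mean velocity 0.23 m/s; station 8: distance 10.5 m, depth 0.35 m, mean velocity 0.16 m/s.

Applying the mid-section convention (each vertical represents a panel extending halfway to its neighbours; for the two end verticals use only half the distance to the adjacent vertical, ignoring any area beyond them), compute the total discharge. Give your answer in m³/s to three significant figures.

w_1 = (0.7 − 0.0)/2 = 0.35 m; q_1 = 0.22 × 0.37 × 0.35 = 0.02849 m³/s
w_2 = (1.6 − 0.0)/2 = 0.8 m; q_2 = 0.27 × 0.84 × 0.8 = 0.1814 m³/s
w_3 = (2.8 − 0.7)/2 = 1.05 m; q_3 = 0.22 × 0.80 × 1.05 = 0.1848 m³/s
w_4 = (4.5 − 1.6)/2 = 1.45 m; q_4 = 0.32 × 1.26 × 1.45 = 0.5846 m³/s
w_5 = (8.7 − 2.8)/2 = 2.95 m; q_5 = 0.44 × 1.63 × 2.95 = 2.116 m³/s
w_6 = (9.4 − 4.5)/2 = 2.45 m; q_6 = 0.38 × 0.92 × 2.45 = 0.8565 m³/s
w_7 = (10.5 − 8.7)/2 = 0.9 m; q_7 = 0.23 × 0.78 × 0.9 = 0.1615 m³/s
w_8 = (10.5 − 9.4)/2 = 0.55 m; q_8 = 0.16 × 0.35 × 0.55 = 0.03080 m³/s
Q = Σ qᵢ = 4.144 m³/s

4.14 m³/s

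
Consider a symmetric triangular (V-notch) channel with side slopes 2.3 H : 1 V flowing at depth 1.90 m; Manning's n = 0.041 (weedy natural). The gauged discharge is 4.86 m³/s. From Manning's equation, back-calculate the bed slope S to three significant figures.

A = z·y² = 2.3×1.90² = 8.303 m²
P = 2y√(1+z²) = 2×1.90×√(1+2.3²) = 9.530 m
R = A/P = 8.303/9.530 = 0.8712 m
S = (Q·n / (1·A·R^(2/3)))² = (4.86×0.041 / (1×8.303×0.9122))² = 0.0006922

0.000692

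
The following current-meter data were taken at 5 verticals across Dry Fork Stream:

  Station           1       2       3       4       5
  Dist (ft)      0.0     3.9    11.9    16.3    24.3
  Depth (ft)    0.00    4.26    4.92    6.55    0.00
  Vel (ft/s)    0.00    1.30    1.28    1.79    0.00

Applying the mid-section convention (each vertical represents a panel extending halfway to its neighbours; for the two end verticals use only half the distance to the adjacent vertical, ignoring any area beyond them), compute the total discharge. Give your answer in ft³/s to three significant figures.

w_2 = (11.9 − 0.0)/2 = 5.95 ft; q_2 = 1.30 × 4.26 × 5.95 = 32.95 ft³/s
w_3 = (16.3 − 3.9)/2 = 6.2 ft; q_3 = 1.28 × 4.92 × 6.2 = 39.05 ft³/s
w_4 = (24.3 − 11.9)/2 = 6.2 ft; q_4 = 1.79 × 6.55 × 6.2 = 72.69 ft³/s
Stations 1, 5 contribute zero (depth or velocity is 0).
Q = Σ qᵢ = 144.7 ft³/s

145 ft³/s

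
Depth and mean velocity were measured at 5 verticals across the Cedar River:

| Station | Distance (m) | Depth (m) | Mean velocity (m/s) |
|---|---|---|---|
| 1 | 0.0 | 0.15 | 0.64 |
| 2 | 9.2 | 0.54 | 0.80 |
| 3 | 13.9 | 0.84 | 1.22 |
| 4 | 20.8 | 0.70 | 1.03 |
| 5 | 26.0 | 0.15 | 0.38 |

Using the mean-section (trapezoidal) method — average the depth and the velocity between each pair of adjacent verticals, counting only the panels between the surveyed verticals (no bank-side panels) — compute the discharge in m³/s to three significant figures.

13.1 m³/s

Panel 1-2: Δb = 9.2 m, d̄ = (0.15+0.54)/2 = 0.345, v̄ = (0.64+0.80)/2 = 0.72 → q = 9.2×0.345×0.72 = 2.285 m³/s
Panel 2-3: Δb = 4.7 m, d̄ = (0.54+0.84)/2 = 0.69, v̄ = (0.80+1.22)/2 = 1.01 → q = 4.7×0.69×1.01 = 3.275 m³/s
Panel 3-4: Δb = 6.9 m, d̄ = (0.84+0.70)/2 = 0.77, v̄ = (1.22+1.03)/2 = 1.125 → q = 6.9×0.77×1.125 = 5.977 m³/s
Panel 4-5: Δb = 5.2 m, d̄ = (0.70+0.15)/2 = 0.425, v̄ = (1.03+0.38)/2 = 0.705 → q = 5.2×0.425×0.705 = 1.558 m³/s
Q = Σ q = 13.10 m³/s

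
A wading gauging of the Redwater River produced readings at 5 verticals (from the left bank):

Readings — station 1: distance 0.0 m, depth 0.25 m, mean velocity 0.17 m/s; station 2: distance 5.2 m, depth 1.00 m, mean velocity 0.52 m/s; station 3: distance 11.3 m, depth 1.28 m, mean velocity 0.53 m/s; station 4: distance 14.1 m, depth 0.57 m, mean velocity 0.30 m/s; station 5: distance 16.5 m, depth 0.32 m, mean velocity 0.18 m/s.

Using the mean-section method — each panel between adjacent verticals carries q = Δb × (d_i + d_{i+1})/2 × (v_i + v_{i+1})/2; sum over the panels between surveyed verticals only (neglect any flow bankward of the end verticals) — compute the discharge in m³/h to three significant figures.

22000 m³/h

Panel 1-2: Δb = 5.2 m, d̄ = (0.25+1.00)/2 = 0.625, v̄ = (0.17+0.52)/2 = 0.345 → q = 5.2×0.625×0.345 = 1.121 m³/s
Panel 2-3: Δb = 6.1 m, d̄ = (1.00+1.28)/2 = 1.14, v̄ = (0.52+0.53)/2 = 0.525 → q = 6.1×1.14×0.525 = 3.651 m³/s
Panel 3-4: Δb = 2.8 m, d̄ = (1.28+0.57)/2 = 0.925, v̄ = (0.53+0.30)/2 = 0.415 → q = 2.8×0.925×0.415 = 1.075 m³/s
Panel 4-5: Δb = 2.4 m, d̄ = (0.57+0.32)/2 = 0.445, v̄ = (0.30+0.18)/2 = 0.24 → q = 2.4×0.445×0.24 = 0.2563 m³/s
Q = Σ q = 6.103 m³/s
= 6.103 × 3600 = 21970 m³/h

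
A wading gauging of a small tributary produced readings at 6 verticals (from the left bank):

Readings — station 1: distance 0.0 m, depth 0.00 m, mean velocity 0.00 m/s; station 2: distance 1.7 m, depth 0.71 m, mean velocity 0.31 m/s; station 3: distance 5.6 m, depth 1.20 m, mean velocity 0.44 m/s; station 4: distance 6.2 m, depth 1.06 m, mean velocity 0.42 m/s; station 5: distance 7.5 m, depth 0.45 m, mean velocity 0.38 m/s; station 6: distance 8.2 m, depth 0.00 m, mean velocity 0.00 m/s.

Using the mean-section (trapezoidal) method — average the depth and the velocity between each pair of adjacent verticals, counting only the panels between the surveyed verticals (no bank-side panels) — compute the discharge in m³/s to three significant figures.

2.20 m³/s

Panel 1-2: Δb = 1.7 m, d̄ = (0.00+0.71)/2 = 0.355, v̄ = (0.00+0.31)/2 = 0.155 → q = 1.7×0.355×0.155 = 0.09354 m³/s
Panel 2-3: Δb = 3.9 m, d̄ = (0.71+1.20)/2 = 0.955, v̄ = (0.31+0.44)/2 = 0.375 → q = 3.9×0.955×0.375 = 1.397 m³/s
Panel 3-4: Δb = 0.6 m, d̄ = (1.20+1.06)/2 = 1.13, v̄ = (0.44+0.42)/2 = 0.43 → q = 0.6×1.13×0.43 = 0.2915 m³/s
Panel 4-5: Δb = 1.3 m, d̄ = (1.06+0.45)/2 = 0.755, v̄ = (0.42+0.38)/2 = 0.4 → q = 1.3×0.755×0.4 = 0.3926 m³/s
Panel 5-6: Δb = 0.7 m, d̄ = (0.45+0.00)/2 = 0.225, v̄ = (0.38+0.00)/2 = 0.19 → q = 0.7×0.225×0.19 = 0.02993 m³/s
Q = Σ q = 2.204 m³/s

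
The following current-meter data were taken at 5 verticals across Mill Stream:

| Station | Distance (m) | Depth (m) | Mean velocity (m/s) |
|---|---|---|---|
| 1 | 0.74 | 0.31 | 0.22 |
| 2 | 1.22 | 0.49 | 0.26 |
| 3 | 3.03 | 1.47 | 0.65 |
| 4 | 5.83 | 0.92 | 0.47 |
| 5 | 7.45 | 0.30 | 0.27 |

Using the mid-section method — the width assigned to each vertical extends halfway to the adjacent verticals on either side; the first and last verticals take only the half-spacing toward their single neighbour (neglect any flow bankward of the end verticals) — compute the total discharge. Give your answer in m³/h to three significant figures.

w_1 = (1.22 − 0.74)/2 = 0.24 m; q_1 = 0.22 × 0.31 × 0.24 = 0.01637 m³/s
w_2 = (3.03 − 0.74)/2 = 1.145 m; q_2 = 0.26 × 0.49 × 1.145 = 0.1459 m³/s
w_3 = (5.83 − 1.22)/2 = 2.305 m; q_3 = 0.65 × 1.47 × 2.305 = 2.202 m³/s
w_4 = (7.45 − 3.03)/2 = 2.21 m; q_4 = 0.47 × 0.92 × 2.21 = 0.9556 m³/s
w_5 = (7.45 − 5.83)/2 = 0.81 m; q_5 = 0.27 × 0.30 × 0.81 = 0.06561 m³/s
Q = Σ qᵢ = 3.386 m³/s
= 3.386 × 3600 = 12190 m³/h

12200 m³/h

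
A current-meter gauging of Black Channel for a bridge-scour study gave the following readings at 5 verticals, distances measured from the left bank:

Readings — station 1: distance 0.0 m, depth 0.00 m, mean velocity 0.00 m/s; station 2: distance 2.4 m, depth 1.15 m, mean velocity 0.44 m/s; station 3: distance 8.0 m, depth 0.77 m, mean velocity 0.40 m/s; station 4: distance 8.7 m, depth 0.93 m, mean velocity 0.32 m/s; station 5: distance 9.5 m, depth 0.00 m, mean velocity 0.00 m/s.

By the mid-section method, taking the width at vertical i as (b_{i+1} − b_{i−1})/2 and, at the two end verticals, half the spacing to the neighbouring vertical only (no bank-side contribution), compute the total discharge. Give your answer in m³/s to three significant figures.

w_2 = (8.0 − 0.0)/2 = 4 m; q_2 = 0.44 × 1.15 × 4 = 2.024 m³/s
w_3 = (8.7 − 2.4)/2 = 3.15 m; q_3 = 0.40 × 0.77 × 3.15 = 0.9702 m³/s
w_4 = (9.5 − 8.0)/2 = 0.75 m; q_4 = 0.32 × 0.93 × 0.75 = 0.2232 m³/s
Stations 1, 5 contribute zero (depth or velocity is 0).
Q = Σ qᵢ = 3.217 m³/s

3.22 m³/s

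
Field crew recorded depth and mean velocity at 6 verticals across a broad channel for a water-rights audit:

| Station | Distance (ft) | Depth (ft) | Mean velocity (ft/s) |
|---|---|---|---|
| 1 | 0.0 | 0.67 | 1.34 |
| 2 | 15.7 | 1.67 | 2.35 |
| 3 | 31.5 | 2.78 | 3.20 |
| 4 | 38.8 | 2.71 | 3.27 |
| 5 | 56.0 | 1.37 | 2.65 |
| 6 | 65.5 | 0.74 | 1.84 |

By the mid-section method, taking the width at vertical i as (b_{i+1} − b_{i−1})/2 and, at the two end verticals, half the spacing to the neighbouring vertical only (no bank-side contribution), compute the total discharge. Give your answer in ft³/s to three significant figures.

w_1 = (15.7 − 0.0)/2 = 7.85 ft; q_1 = 1.34 × 0.67 × 7.85 = 7.048 ft³/s
w_2 = (31.5 − 0.0)/2 = 15.75 ft; q_2 = 2.35 × 1.67 × 15.75 = 61.81 ft³/s
w_3 = (38.8 − 15.7)/2 = 11.55 ft; q_3 = 3.20 × 2.78 × 11.55 = 102.7 ft³/s
w_4 = (56.0 − 31.5)/2 = 12.25 ft; q_4 = 3.27 × 2.71 × 12.25 = 108.6 ft³/s
w_5 = (65.5 − 38.8)/2 = 13.35 ft; q_5 = 2.65 × 1.37 × 13.35 = 48.47 ft³/s
w_6 = (65.5 − 56.0)/2 = 4.75 ft; q_6 = 1.84 × 0.74 × 4.75 = 6.468 ft³/s
Q = Σ qᵢ = 335.1 ft³/s

335 ft³/s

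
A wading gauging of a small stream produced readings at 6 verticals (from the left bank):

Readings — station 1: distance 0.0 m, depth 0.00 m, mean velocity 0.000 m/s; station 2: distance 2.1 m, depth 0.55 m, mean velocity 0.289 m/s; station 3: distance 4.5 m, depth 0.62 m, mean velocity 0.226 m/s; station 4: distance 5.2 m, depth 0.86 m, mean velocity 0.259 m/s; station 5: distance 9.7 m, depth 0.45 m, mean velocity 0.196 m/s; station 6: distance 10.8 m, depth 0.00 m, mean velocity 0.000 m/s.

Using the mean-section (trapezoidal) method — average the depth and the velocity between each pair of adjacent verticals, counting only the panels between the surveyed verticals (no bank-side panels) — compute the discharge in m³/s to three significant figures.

Panel 1-2: Δb = 2.1 m, d̄ = (0.00+0.55)/2 = 0.275, v̄ = (0.000+0.289)/2 = 0.1445 → q = 2.1×0.275×0.1445 = 0.08345 m³/s
Panel 2-3: Δb = 2.4 m, d̄ = (0.55+0.62)/2 = 0.585, v̄ = (0.289+0.226)/2 = 0.2575 → q = 2.4×0.585×0.2575 = 0.3615 m³/s
Panel 3-4: Δb = 0.7 m, d̄ = (0.62+0.86)/2 = 0.74, v̄ = (0.226+0.259)/2 = 0.2425 → q = 0.7×0.74×0.2425 = 0.1256 m³/s
Panel 4-5: Δb = 4.5 m, d̄ = (0.86+0.45)/2 = 0.655, v̄ = (0.259+0.196)/2 = 0.2275 → q = 4.5×0.655×0.2275 = 0.6706 m³/s
Panel 5-6: Δb = 1.1 m, d̄ = (0.45+0.00)/2 = 0.225, v̄ = (0.196+0.000)/2 = 0.098 → q = 1.1×0.225×0.098 = 0.02426 m³/s
Q = Σ q = 1.265 m³/s

1.27 m³/s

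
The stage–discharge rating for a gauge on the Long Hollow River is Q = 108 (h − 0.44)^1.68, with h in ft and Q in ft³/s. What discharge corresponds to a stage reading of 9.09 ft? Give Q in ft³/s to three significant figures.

Q = 108 × (9.09 − 0.44)^1.68 = 108 × 8.65^1.68 = 4051 ft³/s

4050 ft³/s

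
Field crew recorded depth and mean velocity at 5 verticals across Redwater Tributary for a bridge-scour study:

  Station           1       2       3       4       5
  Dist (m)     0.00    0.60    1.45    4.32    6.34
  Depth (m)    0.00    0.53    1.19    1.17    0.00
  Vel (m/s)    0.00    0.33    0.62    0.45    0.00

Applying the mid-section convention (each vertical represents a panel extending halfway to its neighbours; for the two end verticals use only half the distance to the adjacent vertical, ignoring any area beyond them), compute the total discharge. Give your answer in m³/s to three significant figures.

w_2 = (1.45 − 0.00)/2 = 0.725 m; q_2 = 0.33 × 0.53 × 0.725 = 0.1268 m³/s
w_3 = (4.32 − 0.60)/2 = 1.86 m; q_3 = 0.62 × 1.19 × 1.86 = 1.372 m³/s
w_4 = (6.34 − 1.45)/2 = 2.445 m; q_4 = 0.45 × 1.17 × 2.445 = 1.287 m³/s
Stations 1, 5 contribute zero (depth or velocity is 0).
Q = Σ qᵢ = 2.786 m³/s

2.79 m³/s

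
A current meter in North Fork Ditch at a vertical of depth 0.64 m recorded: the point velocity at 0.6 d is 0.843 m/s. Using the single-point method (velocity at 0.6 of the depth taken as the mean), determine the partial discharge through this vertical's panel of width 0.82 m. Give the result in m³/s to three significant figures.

v̄ = v₀.₆ = 0.843 m/s
q = v̄ × d × w = 0.8430 × 0.64 × 0.82 = 0.4424 m³/s

0.442 m³/s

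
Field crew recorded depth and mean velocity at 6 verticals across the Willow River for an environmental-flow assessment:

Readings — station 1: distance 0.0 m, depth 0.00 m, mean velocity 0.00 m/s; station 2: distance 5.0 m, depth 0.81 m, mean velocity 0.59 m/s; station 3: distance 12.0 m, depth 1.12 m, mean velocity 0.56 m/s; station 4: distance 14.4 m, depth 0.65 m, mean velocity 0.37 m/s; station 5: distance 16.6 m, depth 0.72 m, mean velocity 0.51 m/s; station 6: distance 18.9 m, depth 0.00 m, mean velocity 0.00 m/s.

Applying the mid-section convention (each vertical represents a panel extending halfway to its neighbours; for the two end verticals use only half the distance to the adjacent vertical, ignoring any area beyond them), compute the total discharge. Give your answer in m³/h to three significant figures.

25900 m³/h

w_2 = (12.0 − 0.0)/2 = 6 m; q_2 = 0.59 × 0.81 × 6 = 2.867 m³/s
w_3 = (14.4 − 5.0)/2 = 4.7 m; q_3 = 0.56 × 1.12 × 4.7 = 2.948 m³/s
w_4 = (16.6 − 12.0)/2 = 2.3 m; q_4 = 0.37 × 0.65 × 2.3 = 0.5532 m³/s
w_5 = (18.9 − 14.4)/2 = 2.25 m; q_5 = 0.51 × 0.72 × 2.25 = 0.8262 m³/s
Stations 1, 6 contribute zero (depth or velocity is 0).
Q = Σ qᵢ = 7.195 m³/s
= 7.195 × 3600 = 25900 m³/h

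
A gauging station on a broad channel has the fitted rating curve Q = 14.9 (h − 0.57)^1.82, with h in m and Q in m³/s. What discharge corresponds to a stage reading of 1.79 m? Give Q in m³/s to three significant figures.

Q = 14.9 × (1.79 − 0.57)^1.82 = 14.9 × 1.22^1.82 = 21.40 m³/s

21.4 m³/s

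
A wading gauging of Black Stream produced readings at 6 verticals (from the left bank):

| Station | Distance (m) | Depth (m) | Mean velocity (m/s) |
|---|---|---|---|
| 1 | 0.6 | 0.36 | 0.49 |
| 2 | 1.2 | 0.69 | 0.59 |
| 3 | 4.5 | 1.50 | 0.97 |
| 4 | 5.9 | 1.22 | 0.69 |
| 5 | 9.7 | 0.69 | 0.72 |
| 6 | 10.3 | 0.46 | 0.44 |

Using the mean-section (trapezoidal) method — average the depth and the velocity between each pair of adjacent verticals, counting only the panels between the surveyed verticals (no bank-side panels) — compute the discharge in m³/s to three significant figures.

Panel 1-2: Δb = 0.6 m, d̄ = (0.36+0.69)/2 = 0.525, v̄ = (0.49+0.59)/2 = 0.54 → q = 0.6×0.525×0.54 = 0.1701 m³/s
Panel 2-3: Δb = 3.3 m, d̄ = (0.69+1.50)/2 = 1.095, v̄ = (0.59+0.97)/2 = 0.78 → q = 3.3×1.095×0.78 = 2.819 m³/s
Panel 3-4: Δb = 1.4 m, d̄ = (1.50+1.22)/2 = 1.36, v̄ = (0.97+0.69)/2 = 0.83 → q = 1.4×1.36×0.83 = 1.580 m³/s
Panel 4-5: Δb = 3.8 m, d̄ = (1.22+0.69)/2 = 0.955, v̄ = (0.69+0.72)/2 = 0.705 → q = 3.8×0.955×0.705 = 2.558 m³/s
Panel 5-6: Δb = 0.6 m, d̄ = (0.69+0.46)/2 = 0.575, v̄ = (0.72+0.44)/2 = 0.58 → q = 0.6×0.575×0.58 = 0.2001 m³/s
Q = Σ q = 7.327 m³/s

7.33 m³/s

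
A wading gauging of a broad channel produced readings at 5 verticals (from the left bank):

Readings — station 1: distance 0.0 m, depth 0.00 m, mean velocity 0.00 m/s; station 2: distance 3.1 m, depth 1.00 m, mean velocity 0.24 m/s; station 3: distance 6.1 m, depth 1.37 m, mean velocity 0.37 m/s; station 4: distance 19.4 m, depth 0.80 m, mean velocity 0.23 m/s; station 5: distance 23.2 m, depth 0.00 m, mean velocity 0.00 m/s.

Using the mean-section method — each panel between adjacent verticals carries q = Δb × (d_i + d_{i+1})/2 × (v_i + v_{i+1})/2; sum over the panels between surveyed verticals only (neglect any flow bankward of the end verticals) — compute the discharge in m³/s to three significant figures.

5.77 m³/s

Panel 1-2: Δb = 3.1 m, d̄ = (0.00+1.00)/2 = 0.5, v̄ = (0.00+0.24)/2 = 0.12 → q = 3.1×0.5×0.12 = 0.1860 m³/s
Panel 2-3: Δb = 3 m, d̄ = (1.00+1.37)/2 = 1.185, v̄ = (0.24+0.37)/2 = 0.305 → q = 3×1.185×0.305 = 1.084 m³/s
Panel 3-4: Δb = 13.3 m, d̄ = (1.37+0.80)/2 = 1.085, v̄ = (0.37+0.23)/2 = 0.3 → q = 13.3×1.085×0.3 = 4.329 m³/s
Panel 4-5: Δb = 3.8 m, d̄ = (0.80+0.00)/2 = 0.4, v̄ = (0.23+0.00)/2 = 0.115 → q = 3.8×0.4×0.115 = 0.1748 m³/s
Q = Σ q = 5.774 m³/s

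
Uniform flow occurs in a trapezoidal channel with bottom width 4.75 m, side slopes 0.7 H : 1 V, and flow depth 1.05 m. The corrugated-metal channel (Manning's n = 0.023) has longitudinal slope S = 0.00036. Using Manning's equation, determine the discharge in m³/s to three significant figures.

4.05 m³/s

A = (b + z·y)·y = (4.75 + 0.7×1.05)×1.05 = 5.759 m²
P = b + 2y√(1+z²) = 4.75 + 2×1.05×√(1+0.7²) = 7.313 m
R = A/P = 5.759/7.313 = 0.7875 m
Q = (1/n)·A·R^(2/3)·S^(1/2) = (1/0.023) × 5.759 × 0.7875^(2/3) × 0.00036^(1/2) = 4.052 m³/s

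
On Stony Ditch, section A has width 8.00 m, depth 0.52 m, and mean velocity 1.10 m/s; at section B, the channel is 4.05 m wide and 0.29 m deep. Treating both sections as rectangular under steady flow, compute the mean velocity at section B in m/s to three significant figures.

Q = A₁V₁ = (8.00×0.52) × 1.10 = 4.576 m³/s
A₂ = 4.05 × 0.29 = 1.175 m²
V₂ = Q/A₂ = 4.576/1.175 = 3.896 m/s

3.90 m/s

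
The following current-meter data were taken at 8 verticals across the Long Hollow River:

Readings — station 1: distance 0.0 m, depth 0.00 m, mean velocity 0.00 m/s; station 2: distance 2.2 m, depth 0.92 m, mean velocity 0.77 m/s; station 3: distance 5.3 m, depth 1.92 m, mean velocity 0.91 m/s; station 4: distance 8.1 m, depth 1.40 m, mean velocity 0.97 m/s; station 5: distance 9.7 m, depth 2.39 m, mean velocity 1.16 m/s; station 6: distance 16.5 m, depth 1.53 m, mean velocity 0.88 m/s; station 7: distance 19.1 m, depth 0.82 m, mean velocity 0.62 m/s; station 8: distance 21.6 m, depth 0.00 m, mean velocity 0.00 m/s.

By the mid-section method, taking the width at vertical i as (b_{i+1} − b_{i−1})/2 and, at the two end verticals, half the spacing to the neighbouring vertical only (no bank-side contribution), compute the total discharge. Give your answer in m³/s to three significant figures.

29.3 m³/s

w_2 = (5.3 − 0.0)/2 = 2.65 m; q_2 = 0.77 × 0.92 × 2.65 = 1.877 m³/s
w_3 = (8.1 − 2.2)/2 = 2.95 m; q_3 = 0.91 × 1.92 × 2.95 = 5.154 m³/s
w_4 = (9.7 − 5.3)/2 = 2.2 m; q_4 = 0.97 × 1.40 × 2.2 = 2.988 m³/s
w_5 = (16.5 − 8.1)/2 = 4.2 m; q_5 = 1.16 × 2.39 × 4.2 = 11.64 m³/s
w_6 = (19.1 − 9.7)/2 = 4.7 m; q_6 = 0.88 × 1.53 × 4.7 = 6.328 m³/s
w_7 = (21.6 − 16.5)/2 = 2.55 m; q_7 = 0.62 × 0.82 × 2.55 = 1.296 m³/s
Stations 1, 8 contribute zero (depth or velocity is 0).
Q = Σ qᵢ = 29.29 m³/s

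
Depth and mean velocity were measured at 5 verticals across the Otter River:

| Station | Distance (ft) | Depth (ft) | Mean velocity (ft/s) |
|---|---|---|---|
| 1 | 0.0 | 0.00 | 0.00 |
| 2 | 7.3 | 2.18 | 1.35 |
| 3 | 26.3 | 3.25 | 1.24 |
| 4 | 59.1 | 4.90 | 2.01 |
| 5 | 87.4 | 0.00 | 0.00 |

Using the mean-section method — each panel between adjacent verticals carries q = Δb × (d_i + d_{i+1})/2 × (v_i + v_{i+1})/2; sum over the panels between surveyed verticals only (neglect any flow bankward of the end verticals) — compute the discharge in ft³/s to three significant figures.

Panel 1-2: Δb = 7.3 ft, d̄ = (0.00+2.18)/2 = 1.09, v̄ = (0.00+1.35)/2 = 0.675 → q = 7.3×1.09×0.675 = 5.371 ft³/s
Panel 2-3: Δb = 19 ft, d̄ = (2.18+3.25)/2 = 2.715, v̄ = (1.35+1.24)/2 = 1.295 → q = 19×2.715×1.295 = 66.80 ft³/s
Panel 3-4: Δb = 32.8 ft, d̄ = (3.25+4.90)/2 = 4.075, v̄ = (1.24+2.01)/2 = 1.625 → q = 32.8×4.075×1.625 = 217.2 ft³/s
Panel 4-5: Δb = 28.3 ft, d̄ = (4.90+0.00)/2 = 2.45, v̄ = (2.01+0.00)/2 = 1.005 → q = 28.3×2.45×1.005 = 69.68 ft³/s
Q = Σ q = 359.1 ft³/s

359 ft³/s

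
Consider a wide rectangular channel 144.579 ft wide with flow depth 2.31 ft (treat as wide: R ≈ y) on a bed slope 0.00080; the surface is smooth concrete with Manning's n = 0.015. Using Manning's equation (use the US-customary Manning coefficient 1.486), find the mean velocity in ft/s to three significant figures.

4.90 ft/s

A = b·y = 144.579 × 2.31 = 334.0 ft²
Wide channel: R ≈ y = 2.31 ft
Q = (1.486/n)·A·R^(2/3)·S^(1/2) = (1.486/0.015) × 334.0 × 2.310^(2/3) × 0.00080^(1/2) = 1635 ft³/s
V = Q/A = 1635/334.0 = 4.896 ft/s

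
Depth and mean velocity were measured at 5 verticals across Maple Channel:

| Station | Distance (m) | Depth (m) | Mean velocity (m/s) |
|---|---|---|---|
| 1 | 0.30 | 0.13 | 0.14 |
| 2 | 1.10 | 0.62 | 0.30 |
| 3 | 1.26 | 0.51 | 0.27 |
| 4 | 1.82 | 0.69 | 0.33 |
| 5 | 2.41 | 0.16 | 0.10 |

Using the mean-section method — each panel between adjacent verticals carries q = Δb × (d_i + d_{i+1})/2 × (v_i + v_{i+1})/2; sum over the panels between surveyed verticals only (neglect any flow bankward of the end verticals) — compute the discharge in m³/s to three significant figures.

Panel 1-2: Δb = 0.8 m, d̄ = (0.13+0.62)/2 = 0.375, v̄ = (0.14+0.30)/2 = 0.22 → q = 0.8×0.375×0.22 = 0.06600 m³/s
Panel 2-3: Δb = 0.16 m, d̄ = (0.62+0.51)/2 = 0.565, v̄ = (0.30+0.27)/2 = 0.285 → q = 0.16×0.565×0.285 = 0.02576 m³/s
Panel 3-4: Δb = 0.56 m, d̄ = (0.51+0.69)/2 = 0.6, v̄ = (0.27+0.33)/2 = 0.3 → q = 0.56×0.6×0.3 = 0.1008 m³/s
Panel 4-5: Δb = 0.59 m, d̄ = (0.69+0.16)/2 = 0.425, v̄ = (0.33+0.10)/2 = 0.215 → q = 0.59×0.425×0.215 = 0.05391 m³/s
Q = Σ q = 0.2465 m³/s

0.246 m³/s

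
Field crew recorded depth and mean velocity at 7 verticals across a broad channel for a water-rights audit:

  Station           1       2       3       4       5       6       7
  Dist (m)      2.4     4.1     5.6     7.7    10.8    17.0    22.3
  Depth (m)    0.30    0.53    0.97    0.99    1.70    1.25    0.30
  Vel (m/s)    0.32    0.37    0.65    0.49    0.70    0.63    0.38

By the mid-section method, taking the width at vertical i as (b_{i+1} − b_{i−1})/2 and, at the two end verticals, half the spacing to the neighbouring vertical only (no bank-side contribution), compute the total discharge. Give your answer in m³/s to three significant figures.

w_1 = (4.1 − 2.4)/2 = 0.85 m; q_1 = 0.32 × 0.30 × 0.85 = 0.08160 m³/s
w_2 = (5.6 − 2.4)/2 = 1.6 m; q_2 = 0.37 × 0.53 × 1.6 = 0.3138 m³/s
w_3 = (7.7 − 4.1)/2 = 1.8 m; q_3 = 0.65 × 0.97 × 1.8 = 1.135 m³/s
w_4 = (10.8 − 5.6)/2 = 2.6 m; q_4 = 0.49 × 0.99 × 2.6 = 1.261 m³/s
w_5 = (17.0 − 7.7)/2 = 4.65 m; q_5 = 0.70 × 1.70 × 4.65 = 5.534 m³/s
w_6 = (22.3 − 10.8)/2 = 5.75 m; q_6 = 0.63 × 1.25 × 5.75 = 4.528 m³/s
w_7 = (22.3 − 17.0)/2 = 2.65 m; q_7 = 0.38 × 0.30 × 2.65 = 0.3021 m³/s
Q = Σ qᵢ = 13.16 m³/s

13.2 m³/s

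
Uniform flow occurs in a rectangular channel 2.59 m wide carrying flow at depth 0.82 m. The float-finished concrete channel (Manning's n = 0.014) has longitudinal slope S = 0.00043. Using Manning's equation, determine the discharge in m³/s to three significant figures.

1.99 m³/s

A = b·y = 2.59 × 0.82 = 2.124 m²
P = b + 2y = 2.59 + 2×0.82 = 4.230 m
R = A/P = 2.124/4.230 = 0.5021 m
Q = (1/n)·A·R^(2/3)·S^(1/2) = (1/0.014) × 2.124 × 0.5021^(2/3) × 0.00043^(1/2) = 1.987 m³/s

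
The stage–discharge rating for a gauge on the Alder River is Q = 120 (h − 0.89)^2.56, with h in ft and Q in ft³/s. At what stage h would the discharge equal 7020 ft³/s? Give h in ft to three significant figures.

5.79 ft

h − h₀ = (Q/C)^(1/b) = (7020/120)^(1/2.56) = 4.901 ft
h = 0.89 + 4.901 = 5.791 ft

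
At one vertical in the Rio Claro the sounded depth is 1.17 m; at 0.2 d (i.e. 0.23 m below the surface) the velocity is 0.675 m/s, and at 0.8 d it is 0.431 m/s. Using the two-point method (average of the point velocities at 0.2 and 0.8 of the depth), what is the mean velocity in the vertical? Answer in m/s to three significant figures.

v̄ = (0.675 + 0.431) / 2 = 0.5530 m/s

0.553 m/s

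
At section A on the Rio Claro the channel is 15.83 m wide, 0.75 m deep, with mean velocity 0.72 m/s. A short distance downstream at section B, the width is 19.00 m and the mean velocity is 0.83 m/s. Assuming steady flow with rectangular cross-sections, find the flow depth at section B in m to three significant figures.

Q = A₁V₁ = (15.83×0.75) × 0.72 = 8.548 m³/s
d₂ = Q/(b₂ V₂) = 8.548/(19.00×0.83) = 0.5421 m

0.542 m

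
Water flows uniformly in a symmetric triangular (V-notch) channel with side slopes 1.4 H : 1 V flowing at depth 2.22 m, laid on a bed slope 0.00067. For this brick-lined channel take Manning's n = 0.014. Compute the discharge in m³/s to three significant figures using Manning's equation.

11.9 m³/s

A = z·y² = 1.4×2.22² = 6.900 m²
P = 2y√(1+z²) = 2×2.22×√(1+1.4²) = 7.639 m
R = A/P = 6.900/7.639 = 0.9032 m
Q = (1/n)·A·R^(2/3)·S^(1/2) = (1/0.014) × 6.900 × 0.9032^(2/3) × 0.00067^(1/2) = 11.92 m³/s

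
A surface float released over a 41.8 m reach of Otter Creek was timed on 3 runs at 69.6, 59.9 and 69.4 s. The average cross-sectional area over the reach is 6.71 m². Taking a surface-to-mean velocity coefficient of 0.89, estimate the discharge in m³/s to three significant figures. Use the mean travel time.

3.77 m³/s

t̄ = (69.6 + 59.9 + 69.4) / 3 = 66.3 s
v_surface = L / t̄ = 41.8 / 66.3 = 0.6305 m/s
v_mean = 0.89 × 0.6305 = 0.5611 m/s
Q = A × v_mean = 6.71 × 0.5611 = 3.765 m³/s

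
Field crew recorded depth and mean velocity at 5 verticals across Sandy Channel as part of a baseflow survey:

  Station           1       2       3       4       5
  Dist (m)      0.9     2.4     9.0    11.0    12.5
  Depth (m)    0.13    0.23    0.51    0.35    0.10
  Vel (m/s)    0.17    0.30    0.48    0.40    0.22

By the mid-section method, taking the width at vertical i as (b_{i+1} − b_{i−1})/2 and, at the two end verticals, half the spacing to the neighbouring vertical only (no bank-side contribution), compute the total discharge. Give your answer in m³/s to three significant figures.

w_1 = (2.4 − 0.9)/2 = 0.75 m; q_1 = 0.17 × 0.13 × 0.75 = 0.01658 m³/s
w_2 = (9.0 − 0.9)/2 = 4.05 m; q_2 = 0.30 × 0.23 × 4.05 = 0.2795 m³/s
w_3 = (11.0 − 2.4)/2 = 4.3 m; q_3 = 0.48 × 0.51 × 4.3 = 1.053 m³/s
w_4 = (12.5 − 9.0)/2 = 1.75 m; q_4 = 0.40 × 0.35 × 1.75 = 0.2450 m³/s
w_5 = (12.5 − 11.0)/2 = 0.75 m; q_5 = 0.22 × 0.10 × 0.75 = 0.01650 m³/s
Q = Σ qᵢ = 1.610 m³/s

1.61 m³/s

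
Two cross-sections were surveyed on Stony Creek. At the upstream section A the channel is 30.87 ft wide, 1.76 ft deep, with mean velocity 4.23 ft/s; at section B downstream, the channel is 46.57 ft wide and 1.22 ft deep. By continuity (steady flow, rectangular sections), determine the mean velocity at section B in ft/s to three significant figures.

4.05 ft/s

Q = A₁V₁ = (30.87×1.76) × 4.23 = 229.8 ft³/s
A₂ = 46.57 × 1.22 = 56.82 ft²
V₂ = Q/A₂ = 229.8/56.82 = 4.045 ft/s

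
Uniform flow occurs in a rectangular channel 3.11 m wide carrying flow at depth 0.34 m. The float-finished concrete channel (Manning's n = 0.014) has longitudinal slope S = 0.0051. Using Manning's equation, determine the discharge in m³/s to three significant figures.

2.30 m³/s

A = b·y = 3.11 × 0.34 = 1.057 m²
P = b + 2y = 3.11 + 2×0.34 = 3.790 m
R = A/P = 1.057/3.790 = 0.2790 m
Q = (1/n)·A·R^(2/3)·S^(1/2) = (1/0.014) × 1.057 × 0.2790^(2/3) × 0.0051^(1/2) = 2.303 m³/s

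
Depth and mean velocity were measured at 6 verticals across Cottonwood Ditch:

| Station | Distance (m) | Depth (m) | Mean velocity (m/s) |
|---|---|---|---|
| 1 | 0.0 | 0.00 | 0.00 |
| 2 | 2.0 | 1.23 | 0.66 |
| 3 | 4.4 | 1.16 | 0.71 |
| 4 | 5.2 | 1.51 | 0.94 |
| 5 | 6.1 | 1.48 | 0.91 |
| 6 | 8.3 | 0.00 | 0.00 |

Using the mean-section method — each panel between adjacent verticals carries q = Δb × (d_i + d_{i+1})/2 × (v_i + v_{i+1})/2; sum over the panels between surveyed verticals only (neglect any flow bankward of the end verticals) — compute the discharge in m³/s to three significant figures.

5.24 m³/s

Panel 1-2: Δb = 2 m, d̄ = (0.00+1.23)/2 = 0.615, v̄ = (0.00+0.66)/2 = 0.33 → q = 2×0.615×0.33 = 0.4059 m³/s
Panel 2-3: Δb = 2.4 m, d̄ = (1.23+1.16)/2 = 1.195, v̄ = (0.66+0.71)/2 = 0.685 → q = 2.4×1.195×0.685 = 1.965 m³/s
Panel 3-4: Δb = 0.8 m, d̄ = (1.16+1.51)/2 = 1.335, v̄ = (0.71+0.94)/2 = 0.825 → q = 0.8×1.335×0.825 = 0.8811 m³/s
Panel 4-5: Δb = 0.9 m, d̄ = (1.51+1.48)/2 = 1.495, v̄ = (0.94+0.91)/2 = 0.925 → q = 0.9×1.495×0.925 = 1.245 m³/s
Panel 5-6: Δb = 2.2 m, d̄ = (1.48+0.00)/2 = 0.74, v̄ = (0.91+0.00)/2 = 0.455 → q = 2.2×0.74×0.455 = 0.7407 m³/s
Q = Σ q = 5.237 m³/s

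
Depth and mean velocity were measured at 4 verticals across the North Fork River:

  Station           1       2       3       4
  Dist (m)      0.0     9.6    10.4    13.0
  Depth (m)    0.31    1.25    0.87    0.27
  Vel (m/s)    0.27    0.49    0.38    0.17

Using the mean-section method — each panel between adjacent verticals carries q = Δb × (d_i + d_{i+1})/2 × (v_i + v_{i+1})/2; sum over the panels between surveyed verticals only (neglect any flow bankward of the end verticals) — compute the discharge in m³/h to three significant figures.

Panel 1-2: Δb = 9.6 m, d̄ = (0.31+1.25)/2 = 0.78, v̄ = (0.27+0.49)/2 = 0.38 → q = 9.6×0.78×0.38 = 2.845 m³/s
Panel 2-3: Δb = 0.8 m, d̄ = (1.25+0.87)/2 = 1.06, v̄ = (0.49+0.38)/2 = 0.435 → q = 0.8×1.06×0.435 = 0.3689 m³/s
Panel 3-4: Δb = 2.6 m, d̄ = (0.87+0.27)/2 = 0.57, v̄ = (0.38+0.17)/2 = 0.275 → q = 2.6×0.57×0.275 = 0.4076 m³/s
Q = Σ q = 3.622 m³/s
= 3.622 × 3600 = 13040 m³/h

13000 m³/h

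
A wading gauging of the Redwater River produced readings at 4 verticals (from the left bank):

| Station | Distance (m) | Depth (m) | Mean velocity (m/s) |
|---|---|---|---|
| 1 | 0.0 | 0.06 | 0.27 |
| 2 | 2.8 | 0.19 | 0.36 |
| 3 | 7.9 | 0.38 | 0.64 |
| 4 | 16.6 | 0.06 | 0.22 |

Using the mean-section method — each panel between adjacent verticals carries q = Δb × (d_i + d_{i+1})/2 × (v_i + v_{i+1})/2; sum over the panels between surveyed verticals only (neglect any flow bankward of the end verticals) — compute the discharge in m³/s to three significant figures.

1.66 m³/s

Panel 1-2: Δb = 2.8 m, d̄ = (0.06+0.19)/2 = 0.125, v̄ = (0.27+0.36)/2 = 0.315 → q = 2.8×0.125×0.315 = 0.1103 m³/s
Panel 2-3: Δb = 5.1 m, d̄ = (0.19+0.38)/2 = 0.285, v̄ = (0.36+0.64)/2 = 0.5 → q = 5.1×0.285×0.5 = 0.7268 m³/s
Panel 3-4: Δb = 8.7 m, d̄ = (0.38+0.06)/2 = 0.22, v̄ = (0.64+0.22)/2 = 0.43 → q = 8.7×0.22×0.43 = 0.8230 m³/s
Q = Σ q = 1.660 m³/s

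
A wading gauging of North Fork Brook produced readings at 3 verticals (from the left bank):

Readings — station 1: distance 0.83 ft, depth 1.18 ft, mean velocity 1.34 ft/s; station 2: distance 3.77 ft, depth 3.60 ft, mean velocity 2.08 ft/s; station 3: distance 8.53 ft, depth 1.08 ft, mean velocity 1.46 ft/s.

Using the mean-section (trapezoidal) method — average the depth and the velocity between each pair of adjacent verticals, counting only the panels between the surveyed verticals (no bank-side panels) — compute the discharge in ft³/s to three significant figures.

31.7 ft³/s

Panel 1-2: Δb = 2.94 ft, d̄ = (1.18+3.60)/2 = 2.39, v̄ = (1.34+2.08)/2 = 1.71 → q = 2.94×2.39×1.71 = 12.02 ft³/s
Panel 2-3: Δb = 4.76 ft, d̄ = (3.60+1.08)/2 = 2.34, v̄ = (2.08+1.46)/2 = 1.77 → q = 4.76×2.34×1.77 = 19.71 ft³/s
Q = Σ q = 31.73 ft³/s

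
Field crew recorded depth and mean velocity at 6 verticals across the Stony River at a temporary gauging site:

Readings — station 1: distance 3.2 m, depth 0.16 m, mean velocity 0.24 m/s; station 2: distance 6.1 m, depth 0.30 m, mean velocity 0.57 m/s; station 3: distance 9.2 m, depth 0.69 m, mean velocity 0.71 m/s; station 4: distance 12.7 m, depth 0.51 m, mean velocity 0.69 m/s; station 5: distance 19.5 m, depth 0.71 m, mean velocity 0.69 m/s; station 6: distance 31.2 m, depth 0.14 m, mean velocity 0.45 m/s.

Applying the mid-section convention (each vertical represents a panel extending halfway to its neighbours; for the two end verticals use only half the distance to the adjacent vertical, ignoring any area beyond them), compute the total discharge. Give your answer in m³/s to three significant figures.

8.90 m³/s

w_1 = (6.1 − 3.2)/2 = 1.45 m; q_1 = 0.24 × 0.16 × 1.45 = 0.05568 m³/s
w_2 = (9.2 − 3.2)/2 = 3 m; q_2 = 0.57 × 0.30 × 3 = 0.5130 m³/s
w_3 = (12.7 − 6.1)/2 = 3.3 m; q_3 = 0.71 × 0.69 × 3.3 = 1.617 m³/s
w_4 = (19.5 − 9.2)/2 = 5.15 m; q_4 = 0.69 × 0.51 × 5.15 = 1.812 m³/s
w_5 = (31.2 − 12.7)/2 = 9.25 m; q_5 = 0.69 × 0.71 × 9.25 = 4.532 m³/s
w_6 = (31.2 − 19.5)/2 = 5.85 m; q_6 = 0.45 × 0.14 × 5.85 = 0.3686 m³/s
Q = Σ qᵢ = 8.898 m³/s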